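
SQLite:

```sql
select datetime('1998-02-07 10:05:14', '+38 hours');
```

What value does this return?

1998-02-09 00:05:14

+38 hours from 1998-02-07 10:05:14 is 1998-02-09 00:05:14 (crosses midnight).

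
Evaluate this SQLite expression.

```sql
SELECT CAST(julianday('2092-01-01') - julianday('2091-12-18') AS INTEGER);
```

14

13 days remain in December 2091 after the 18th (31 − 18).
Then 1 day into January 2092.
Total: 13 + 1 = 14.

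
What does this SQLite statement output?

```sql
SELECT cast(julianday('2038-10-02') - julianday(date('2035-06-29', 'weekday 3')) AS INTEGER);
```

`weekday 3` advances to the next Wednesday; 2035-06-29 is a Friday, so it moves forward to 2035-07-04.
27 days remain in July 2035 after the 4th (31 − 4).
Full months from August 2035 through September 2038 contribute their day counts.
Then 2 days into October 2038.
Total: 27 + 31 + 30 + 31 + 30 + 31 + 31 + 29 + 31 + 30 + 31 + 30 + 31 + 31 + 30 + 31 + 30 + 31 + 31 + 28 + 31 + 30 + 31 + 30 + 31 + 31 + 30 + 31 + 30 + 31 + 31 + 28 + 31 + 30 + 31 + 30 + 31 + 31 + 30 + 2 = 1186.

1186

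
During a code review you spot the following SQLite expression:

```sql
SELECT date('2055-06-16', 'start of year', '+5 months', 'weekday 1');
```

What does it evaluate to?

`start of year` rewinds 2055-06-16 to 2055-01-01.
Adding +5 months to 2055-01-01 gives 2055-06-01.
`weekday 1` advances to the next Monday; 2055-06-01 is a Tuesday, so it moves forward to 2055-06-07.

2055-06-07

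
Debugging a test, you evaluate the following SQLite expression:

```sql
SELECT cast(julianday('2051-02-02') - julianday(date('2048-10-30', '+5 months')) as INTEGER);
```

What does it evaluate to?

Adding +5 months to 2048-10-30 gives 2049-03-30.
1 day remains in March 2049 after the 30th (31 − 30).
Full months from April 2049 through January 2051 contribute their day counts.
Then 2 days into February 2051.
Total: 1 + 30 + 31 + 30 + 31 + 31 + 30 + 31 + 30 + 31 + 31 + 28 + 31 + 30 + 31 + 30 + 31 + 31 + 30 + 31 + 30 + 31 + 31 + 2 = 674.

674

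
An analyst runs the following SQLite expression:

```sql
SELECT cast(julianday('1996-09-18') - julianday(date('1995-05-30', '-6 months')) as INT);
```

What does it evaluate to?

Adding -6 months to 1995-05-30 gives 1994-11-30.
0 days remain in November 1994 after the 30th (30 − 30).
Full months from December 1994 through August 1996 contribute their day counts.
Then 18 days into September 1996.
Total: 0 + 31 + 31 + 28 + 31 + 30 + 31 + 30 + 31 + 31 + 30 + 31 + 30 + 31 + 31 + 29 + 31 + 30 + 31 + 30 + 31 + 31 + 18 = 658.

658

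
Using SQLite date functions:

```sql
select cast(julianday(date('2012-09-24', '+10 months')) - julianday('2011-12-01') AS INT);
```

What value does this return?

601

Adding +10 months to 2012-09-24 gives 2013-07-24.
30 days remain in December 2011 after the 1st (31 − 1).
Full months from January 2012 through June 2013 contribute their day counts.
Then 24 days into July 2013.
Total: 30 + 31 + 29 + 31 + 30 + 31 + 30 + 31 + 31 + 30 + 31 + 30 + 31 + 31 + 28 + 31 + 30 + 31 + 30 + 24 = 601.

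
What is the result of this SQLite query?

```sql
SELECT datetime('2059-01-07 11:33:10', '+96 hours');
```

+96 hours from 2059-01-07 11:33:10 is 2059-01-11 11:33:10 (crosses midnight).

2059-01-11 11:33:10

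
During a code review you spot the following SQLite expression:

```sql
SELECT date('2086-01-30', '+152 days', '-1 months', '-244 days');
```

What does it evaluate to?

Applying '+152 days' to 2086-01-30: counting 152 days forward gives 2086-07-01.
Adding -1 month to 2086-07-01 gives 2086-06-01.
Applying '-244 days' to 2086-06-01: counting 244 days back gives 2085-09-30.

2085-09-30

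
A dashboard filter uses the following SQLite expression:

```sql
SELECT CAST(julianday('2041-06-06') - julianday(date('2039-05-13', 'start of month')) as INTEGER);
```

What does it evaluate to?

`start of month` rewinds 2039-05-13 to 2039-05-01.
30 days remain in May 2039 after the 1st (31 − 1).
Full months from June 2039 through May 2041 contribute their day counts.
Then 6 days into June 2041.
Total: 30 + 30 + 31 + 31 + 30 + 31 + 30 + 31 + 31 + 29 + 31 + 30 + 31 + 30 + 31 + 31 + 30 + 31 + 30 + 31 + 31 + 28 + 31 + 30 + 31 + 6 = 767.

767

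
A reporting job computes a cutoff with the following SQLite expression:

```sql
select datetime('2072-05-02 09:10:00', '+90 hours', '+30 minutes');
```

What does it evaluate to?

+90 hours from 2072-05-02 09:10:00 is 2072-05-06 03:10:00 (crosses midnight).
+30 minutes from 2072-05-06 03:10:00 is 2072-05-06 03:40:00.

2072-05-06 03:40:00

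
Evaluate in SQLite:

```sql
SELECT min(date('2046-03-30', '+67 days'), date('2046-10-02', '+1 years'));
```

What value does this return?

date('2046-03-30', '+67 days') → 2046-06-05.
date('2046-10-02', '+1 years') → 2047-10-02.
Earlier of the two is 2046-06-05.

2046-06-05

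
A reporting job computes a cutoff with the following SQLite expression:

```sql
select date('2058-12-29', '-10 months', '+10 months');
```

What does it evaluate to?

2059-01-01

Adding -10 months to 2058-12-29 targets 2058-02-29. February 2058 has only 28 days, so SQLite normalizes the 1-day overflow forward to 2058-03-01.
Adding +10 months to 2058-03-01 gives 2059-01-01.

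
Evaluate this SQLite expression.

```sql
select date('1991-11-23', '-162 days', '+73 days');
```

Applying '-162 days' to 1991-11-23: counting 162 days back gives 1991-06-14.
Applying '+73 days' to 1991-06-14: counting 73 days forward gives 1991-08-26.

1991-08-26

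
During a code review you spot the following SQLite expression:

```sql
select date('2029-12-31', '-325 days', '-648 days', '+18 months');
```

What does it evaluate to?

Applying '-325 days' to 2029-12-31: counting 325 days back gives 2029-02-09.
Applying '-648 days' to 2029-02-09: counting 648 days back gives 2027-05-03.
Adding +18 months to 2027-05-03 gives 2028-11-03.

2028-11-03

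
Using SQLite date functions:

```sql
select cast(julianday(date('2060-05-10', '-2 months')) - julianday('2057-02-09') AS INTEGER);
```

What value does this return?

1125

Adding -2 months to 2060-05-10 gives 2060-03-10.
19 days remain in February 2057 after the 9th (28 − 9).
Full months from March 2057 through February 2060 contribute their day counts.
Then 10 days into March 2060.
Total: 19 + 31 + 30 + 31 + 30 + 31 + 31 + 30 + 31 + 30 + 31 + 31 + 28 + 31 + 30 + 31 + 30 + 31 + 31 + 30 + 31 + 30 + 31 + 31 + 28 + 31 + 30 + 31 + 30 + 31 + 31 + 30 + 31 + 30 + 31 + 31 + 29 + 10 = 1125.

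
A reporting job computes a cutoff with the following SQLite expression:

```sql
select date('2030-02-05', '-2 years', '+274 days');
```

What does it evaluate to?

2028-11-05

Adding -2 years to 2030-02-05 gives 2028-02-05.
Applying '+274 days' to 2028-02-05: counting 274 days forward gives 2028-11-05.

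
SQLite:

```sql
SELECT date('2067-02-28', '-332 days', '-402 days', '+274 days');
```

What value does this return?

Applying '-332 days' to 2067-02-28: counting 332 days back gives 2066-04-02.
Applying '-402 days' to 2066-04-02: counting 402 days back gives 2065-02-24.
Applying '+274 days' to 2065-02-24: counting 274 days forward gives 2065-11-25.

2065-11-25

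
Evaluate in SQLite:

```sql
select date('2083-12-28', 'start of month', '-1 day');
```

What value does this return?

2083-11-30

`start of month` rewinds 2083-12-28 to 2083-12-01.
Going back 1 day from 2083-12-01 reaches 2083-11-30 (last day of November, 30 days).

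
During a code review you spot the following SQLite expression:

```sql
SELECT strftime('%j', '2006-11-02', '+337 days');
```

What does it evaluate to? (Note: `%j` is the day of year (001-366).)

First apply '+337 days': 2006-11-02 → 2007-10-05.
Day-of-year for 2007-10-05: days since 2007-01-01 inclusive = 278, zero-padded to 278.

278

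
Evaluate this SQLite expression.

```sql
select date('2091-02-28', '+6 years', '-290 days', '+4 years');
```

Adding +6 years to 2091-02-28 gives 2097-02-28.
Applying '-290 days' to 2097-02-28: counting 290 days back gives 2096-05-14.
Adding +4 years to 2096-05-14 gives 2100-05-14.

2100-05-14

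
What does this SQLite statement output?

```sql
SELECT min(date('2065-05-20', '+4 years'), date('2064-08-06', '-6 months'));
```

date('2065-05-20', '+4 years') → 2069-05-20.
date('2064-08-06', '-6 months') → 2064-02-06.
Earlier of the two is 2064-02-06.

2064-02-06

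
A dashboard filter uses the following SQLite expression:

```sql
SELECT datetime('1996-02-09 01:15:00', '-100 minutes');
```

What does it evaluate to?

100 minutes = 1h 40m; -100 minutes from 1996-02-09 01:15:00 is 1996-02-08 23:35:00 (crosses midnight).

1996-02-08 23:35:00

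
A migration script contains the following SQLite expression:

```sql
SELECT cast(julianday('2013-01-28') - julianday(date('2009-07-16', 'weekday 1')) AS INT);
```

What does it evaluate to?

`weekday 1` advances to the next Monday; 2009-07-16 is a Thursday, so it moves forward to 2009-07-20.
11 days remain in July 2009 after the 20th (31 − 20).
Full months from August 2009 through December 2012 contribute their day counts.
Then 28 days into January 2013.
Total: 11 + 31 + 30 + 31 + 30 + 31 + 31 + 28 + 31 + 30 + 31 + 30 + 31 + 31 + 30 + 31 + 30 + 31 + 31 + 28 + 31 + 30 + 31 + 30 + 31 + 31 + 30 + 31 + 30 + 31 + 31 + 29 + 31 + 30 + 31 + 30 + 31 + 31 + 30 + 31 + 30 + 31 + 28 = 1288.

1288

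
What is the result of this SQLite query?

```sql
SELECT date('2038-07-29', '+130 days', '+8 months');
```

2039-08-06

Applying '+130 days' to 2038-07-29: counting 130 days forward gives 2038-12-06.
Adding +8 months to 2038-12-06 gives 2039-08-06.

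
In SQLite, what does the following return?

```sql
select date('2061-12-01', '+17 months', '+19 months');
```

2064-12-01

Adding +17 months to 2061-12-01 gives 2063-05-01.
Adding +19 months to 2063-05-01 gives 2064-12-01.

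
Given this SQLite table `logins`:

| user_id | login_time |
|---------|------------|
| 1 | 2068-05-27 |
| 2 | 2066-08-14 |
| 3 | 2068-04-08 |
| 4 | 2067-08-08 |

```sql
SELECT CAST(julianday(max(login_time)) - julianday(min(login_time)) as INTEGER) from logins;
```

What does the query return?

652

MIN = 2066-08-14, MAX = 2068-05-27.
17 days remain in August 2066 after the 14th (31 − 14).
Full months from September 2066 through April 2068 contribute their day counts.
Then 27 days into May 2068.
Total: 17 + 30 + 31 + 30 + 31 + 31 + 28 + 31 + 30 + 31 + 30 + 31 + 31 + 30 + 31 + 30 + 31 + 31 + 29 + 31 + 30 + 27 = 652.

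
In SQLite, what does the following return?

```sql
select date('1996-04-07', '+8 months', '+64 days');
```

Adding +8 months to 1996-04-07 gives 1996-12-07.
Applying '+64 days' to 1996-12-07: counting 64 days forward gives 1997-02-09.

1997-02-09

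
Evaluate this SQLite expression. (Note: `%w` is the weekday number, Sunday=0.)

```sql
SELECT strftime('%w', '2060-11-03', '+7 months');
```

5

First apply '+7 months': 2060-11-03 → 2061-06-03.
2061-06-03 is a Friday; with Sunday=0 that is 5.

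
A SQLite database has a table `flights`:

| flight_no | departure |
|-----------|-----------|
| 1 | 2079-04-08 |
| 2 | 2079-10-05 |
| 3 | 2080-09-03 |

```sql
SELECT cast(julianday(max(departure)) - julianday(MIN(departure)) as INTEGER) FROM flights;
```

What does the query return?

MIN = 2079-04-08, MAX = 2080-09-03.
22 days remain in April 2079 after the 8th (30 − 8).
Full months from May 2079 through August 2080 contribute their day counts.
Then 3 days into September 2080.
Total: 22 + 31 + 30 + 31 + 31 + 30 + 31 + 30 + 31 + 31 + 29 + 31 + 30 + 31 + 30 + 31 + 31 + 3 = 514.

514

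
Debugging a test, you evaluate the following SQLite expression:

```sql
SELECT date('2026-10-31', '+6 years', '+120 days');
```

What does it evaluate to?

2033-02-28

Adding +6 years to 2026-10-31 gives 2032-10-31.
Applying '+120 days' to 2032-10-31: counting 120 days forward gives 2033-02-28.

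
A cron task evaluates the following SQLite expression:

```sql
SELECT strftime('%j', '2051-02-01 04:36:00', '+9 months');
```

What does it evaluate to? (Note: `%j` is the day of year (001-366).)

305

First apply '+9 months': 2051-02-01 04:36:00 → 2051-11-01 04:36:00.
Day-of-year for 2051-11-01: days since 2051-01-01 inclusive = 305, zero-padded to 305.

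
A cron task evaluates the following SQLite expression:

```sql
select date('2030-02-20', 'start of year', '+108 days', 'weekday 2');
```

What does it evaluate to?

2030-04-23

`start of year` rewinds 2030-02-20 to 2030-01-01.
Applying '+108 days' to 2030-01-01: counting 108 days forward gives 2030-04-19.
`weekday 2` advances to the next Tuesday; 2030-04-19 is a Friday, so it moves forward to 2030-04-23.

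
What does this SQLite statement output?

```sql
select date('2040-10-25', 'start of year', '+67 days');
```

`start of year` rewinds 2040-10-25 to 2040-01-01.
Applying '+67 days' to 2040-01-01: counting 67 days forward gives 2040-03-08.

2040-03-08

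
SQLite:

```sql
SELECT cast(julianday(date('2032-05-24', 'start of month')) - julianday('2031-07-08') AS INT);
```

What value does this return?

298

`start of month` rewinds 2032-05-24 to 2032-05-01.
23 days remain in July 2031 after the 8th (31 − 8).
Full months from August 2031 through April 2032 contribute their day counts.
Then 1 day into May 2032.
Total: 23 + 31 + 30 + 31 + 30 + 31 + 31 + 29 + 31 + 30 + 1 = 298.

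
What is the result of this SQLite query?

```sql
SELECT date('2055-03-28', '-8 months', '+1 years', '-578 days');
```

Adding -8 months to 2055-03-28 gives 2054-07-28.
Adding +1 year to 2054-07-28 gives 2055-07-28.
Applying '-578 days' to 2055-07-28: counting 578 days back gives 2053-12-27.

2053-12-27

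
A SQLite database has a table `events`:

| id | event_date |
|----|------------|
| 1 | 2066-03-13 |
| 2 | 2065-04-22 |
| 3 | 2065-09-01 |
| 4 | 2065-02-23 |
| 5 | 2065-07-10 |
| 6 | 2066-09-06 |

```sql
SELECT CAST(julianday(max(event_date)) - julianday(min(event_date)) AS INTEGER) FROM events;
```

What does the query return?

560

MIN = 2065-02-23, MAX = 2066-09-06.
5 days remain in February 2065 after the 23rd (28 − 23).
Full months from March 2065 through August 2066 contribute their day counts.
Then 6 days into September 2066.
Total: 5 + 31 + 30 + 31 + 30 + 31 + 31 + 30 + 31 + 30 + 31 + 31 + 28 + 31 + 30 + 31 + 30 + 31 + 31 + 6 = 560.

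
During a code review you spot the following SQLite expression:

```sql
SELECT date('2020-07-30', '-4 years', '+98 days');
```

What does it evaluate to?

Adding -4 years to 2020-07-30 gives 2016-07-30.
Applying '+98 days' to 2016-07-30: counting 98 days forward gives 2016-11-05.

2016-11-05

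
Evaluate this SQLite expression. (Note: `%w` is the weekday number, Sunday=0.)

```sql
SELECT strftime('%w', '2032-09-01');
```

3

2032-09-01 is a Wednesday; with Sunday=0 that is 3.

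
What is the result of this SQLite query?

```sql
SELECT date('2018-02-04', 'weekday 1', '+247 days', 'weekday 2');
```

2018-10-16

`weekday 1` advances to the next Monday; 2018-02-04 is a Sunday, so it moves forward to 2018-02-05.
Applying '+247 days' to 2018-02-05: counting 247 days forward gives 2018-10-10.
`weekday 2` advances to the next Tuesday; 2018-10-10 is a Wednesday, so it moves forward to 2018-10-16.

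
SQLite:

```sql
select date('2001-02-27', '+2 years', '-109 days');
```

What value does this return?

2002-11-10

Adding +2 years to 2001-02-27 gives 2003-02-27.
Applying '-109 days' to 2003-02-27: counting 109 days back gives 2002-11-10.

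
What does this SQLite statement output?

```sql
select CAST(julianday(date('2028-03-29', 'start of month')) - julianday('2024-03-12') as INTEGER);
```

1450

`start of month` rewinds 2028-03-29 to 2028-03-01.
19 days remain in March 2024 after the 12th (31 − 12).
Full months from April 2024 through February 2028 contribute their day counts.
Then 1 day into March 2028.
Total: 19 + 30 + 31 + 30 + 31 + 31 + 30 + 31 + 30 + 31 + 31 + 28 + 31 + 30 + 31 + 30 + 31 + 31 + 30 + 31 + 30 + 31 + 31 + 28 + 31 + 30 + 31 + 30 + 31 + 31 + 30 + 31 + 30 + 31 + 31 + 28 + 31 + 30 + 31 + 30 + 31 + 31 + 30 + 31 + 30 + 31 + 31 + 29 + 1 = 1450.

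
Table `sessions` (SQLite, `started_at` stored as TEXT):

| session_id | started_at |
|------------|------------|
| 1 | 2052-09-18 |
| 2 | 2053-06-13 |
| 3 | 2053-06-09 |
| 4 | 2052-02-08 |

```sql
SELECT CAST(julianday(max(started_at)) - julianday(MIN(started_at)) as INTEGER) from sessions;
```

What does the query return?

491

MIN = 2052-02-08, MAX = 2053-06-13.
21 days remain in February 2052 after the 8th (29 − 8).
Full months from March 2052 through May 2053 contribute their day counts.
Then 13 days into June 2053.
Total: 21 + 31 + 30 + 31 + 30 + 31 + 31 + 30 + 31 + 30 + 31 + 31 + 28 + 31 + 30 + 31 + 13 = 491.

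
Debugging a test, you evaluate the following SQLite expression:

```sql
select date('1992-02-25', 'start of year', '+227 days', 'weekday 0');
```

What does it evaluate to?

`start of year` rewinds 1992-02-25 to 1992-01-01.
Applying '+227 days' to 1992-01-01: counting 227 days forward gives 1992-08-15.
`weekday 0` advances to the next Sunday; 1992-08-15 is a Saturday, so it moves forward to 1992-08-16.

1992-08-16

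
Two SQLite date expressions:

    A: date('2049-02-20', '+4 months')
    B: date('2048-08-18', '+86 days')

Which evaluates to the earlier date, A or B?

A = 2049-06-20.
B = 2048-11-12.
B is earlier.

B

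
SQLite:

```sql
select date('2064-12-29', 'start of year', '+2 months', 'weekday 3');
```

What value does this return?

2064-03-05

`start of year` rewinds 2064-12-29 to 2064-01-01.
Adding +2 months to 2064-01-01 gives 2064-03-01.
`weekday 3` advances to the next Wednesday; 2064-03-01 is a Saturday, so it moves forward to 2064-03-05.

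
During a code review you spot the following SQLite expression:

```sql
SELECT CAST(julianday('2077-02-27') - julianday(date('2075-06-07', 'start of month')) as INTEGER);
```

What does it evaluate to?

637

`start of month` rewinds 2075-06-07 to 2075-06-01.
29 days remain in June 2075 after the 1st (30 − 1).
Full months from July 2075 through January 2077 contribute their day counts.
Then 27 days into February 2077.
Total: 29 + 31 + 31 + 30 + 31 + 30 + 31 + 31 + 29 + 31 + 30 + 31 + 30 + 31 + 31 + 30 + 31 + 30 + 31 + 31 + 27 = 637.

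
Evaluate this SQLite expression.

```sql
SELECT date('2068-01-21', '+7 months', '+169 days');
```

Adding +7 months to 2068-01-21 gives 2068-08-21.
Applying '+169 days' to 2068-08-21: counting 169 days forward gives 2069-02-06.

2069-02-06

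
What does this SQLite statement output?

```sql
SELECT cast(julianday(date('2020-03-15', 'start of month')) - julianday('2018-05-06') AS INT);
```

`start of month` rewinds 2020-03-15 to 2020-03-01.
25 days remain in May 2018 after the 6th (31 − 6).
Full months from June 2018 through February 2020 contribute their day counts.
Then 1 day into March 2020.
Total: 25 + 30 + 31 + 31 + 30 + 31 + 30 + 31 + 31 + 28 + 31 + 30 + 31 + 30 + 31 + 31 + 30 + 31 + 30 + 31 + 31 + 29 + 1 = 665.

665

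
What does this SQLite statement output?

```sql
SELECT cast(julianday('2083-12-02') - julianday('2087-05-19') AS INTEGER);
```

-1264

29 days remain in December 2083 after the 2nd (31 − 2).
Full months from January 2084 through April 2087 contribute their day counts.
Then 19 days into May 2087.
Total: 29 + 31 + 29 + 31 + 30 + 31 + 30 + 31 + 31 + 30 + 31 + 30 + 31 + 31 + 28 + 31 + 30 + 31 + 30 + 31 + 31 + 30 + 31 + 30 + 31 + 31 + 28 + 31 + 30 + 31 + 30 + 31 + 31 + 30 + 31 + 30 + 31 + 31 + 28 + 31 + 30 + 19 = 1264.
The subtraction is earlier − later, so the result is −1264 → -1264.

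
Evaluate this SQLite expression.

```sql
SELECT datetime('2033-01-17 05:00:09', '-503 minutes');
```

2033-01-16 20:37:09

503 minutes = 8h 23m; -503 minutes from 2033-01-17 05:00:09 is 2033-01-16 20:37:09 (crosses midnight).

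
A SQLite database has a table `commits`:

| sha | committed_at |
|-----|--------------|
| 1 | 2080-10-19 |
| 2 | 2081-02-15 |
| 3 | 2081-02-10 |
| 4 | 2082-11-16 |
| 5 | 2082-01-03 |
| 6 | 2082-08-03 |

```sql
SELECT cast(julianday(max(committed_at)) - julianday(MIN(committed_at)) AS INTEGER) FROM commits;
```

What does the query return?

MIN = 2080-10-19, MAX = 2082-11-16.
12 days remain in October 2080 after the 19th (31 − 19).
Full months from November 2080 through October 2082 contribute their day counts.
Then 16 days into November 2082.
Total: 12 + 30 + 31 + 31 + 28 + 31 + 30 + 31 + 30 + 31 + 31 + 30 + 31 + 30 + 31 + 31 + 28 + 31 + 30 + 31 + 30 + 31 + 31 + 30 + 31 + 16 = 758.

758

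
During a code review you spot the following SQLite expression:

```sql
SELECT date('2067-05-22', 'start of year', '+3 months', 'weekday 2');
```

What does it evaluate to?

2067-04-05

`start of year` rewinds 2067-05-22 to 2067-01-01.
Adding +3 months to 2067-01-01 gives 2067-04-01.
`weekday 2` advances to the next Tuesday; 2067-04-01 is a Friday, so it moves forward to 2067-04-05.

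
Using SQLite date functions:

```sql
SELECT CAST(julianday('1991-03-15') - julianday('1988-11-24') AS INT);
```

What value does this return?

6 days remain in November 1988 after the 24th (30 − 24).
Full months from December 1988 through February 1991 contribute their day counts.
Then 15 days into March 1991.
Total: 6 + 31 + 31 + 28 + 31 + 30 + 31 + 30 + 31 + 31 + 30 + 31 + 30 + 31 + 31 + 28 + 31 + 30 + 31 + 30 + 31 + 31 + 30 + 31 + 30 + 31 + 31 + 28 + 15 = 841.

841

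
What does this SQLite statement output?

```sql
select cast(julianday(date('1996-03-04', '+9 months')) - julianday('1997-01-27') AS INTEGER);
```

-54

Adding +9 months to 1996-03-04 gives 1996-12-04.
27 days remain in December 1996 after the 4th (31 − 4).
Then 27 days into January 1997.
Total: 27 + 27 = 54.
The subtraction is earlier − later, so the result is −54 → -54.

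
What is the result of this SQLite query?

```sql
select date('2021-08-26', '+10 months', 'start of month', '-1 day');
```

2022-05-31

Adding +10 months to 2021-08-26 gives 2022-06-26.
`start of month` rewinds 2022-06-26 to 2022-06-01.
Going back 1 day from 2022-06-01 reaches 2022-05-31 (last day of May, 31 days).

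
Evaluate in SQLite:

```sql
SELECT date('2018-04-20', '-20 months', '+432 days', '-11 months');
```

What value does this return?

2016-11-26

Adding -20 months to 2018-04-20 gives 2016-08-20.
Applying '+432 days' to 2016-08-20: counting 432 days forward gives 2017-10-26.
Adding -11 months to 2017-10-26 gives 2016-11-26.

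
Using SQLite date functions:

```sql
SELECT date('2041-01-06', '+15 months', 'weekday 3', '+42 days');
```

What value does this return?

Adding +15 months to 2041-01-06 gives 2042-04-06.
`weekday 3` advances to the next Wednesday; 2042-04-06 is a Sunday, so it moves forward to 2042-04-09.
Applying '+42 days' to 2042-04-09: counting 42 days forward gives 2042-05-21.

2042-05-21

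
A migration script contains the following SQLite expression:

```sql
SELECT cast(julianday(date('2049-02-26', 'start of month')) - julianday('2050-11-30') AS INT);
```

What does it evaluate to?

-667

`start of month` rewinds 2049-02-26 to 2049-02-01.
27 days remain in February 2049 after the 1st (28 − 1).
Full months from March 2049 through October 2050 contribute their day counts.
Then 30 days into November 2050.
Total: 27 + 31 + 30 + 31 + 30 + 31 + 31 + 30 + 31 + 30 + 31 + 31 + 28 + 31 + 30 + 31 + 30 + 31 + 31 + 30 + 31 + 30 = 667.
The subtraction is earlier − later, so the result is −667 → -667.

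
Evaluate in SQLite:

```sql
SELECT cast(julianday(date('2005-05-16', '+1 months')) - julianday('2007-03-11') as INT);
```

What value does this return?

-633

Adding +1 month to 2005-05-16 gives 2005-06-16.
14 days remain in June 2005 after the 16th (30 − 16).
Full months from July 2005 through February 2007 contribute their day counts.
Then 11 days into March 2007.
Total: 14 + 31 + 31 + 30 + 31 + 30 + 31 + 31 + 28 + 31 + 30 + 31 + 30 + 31 + 31 + 30 + 31 + 30 + 31 + 31 + 28 + 11 = 633.
The subtraction is earlier − later, so the result is −633 → -633.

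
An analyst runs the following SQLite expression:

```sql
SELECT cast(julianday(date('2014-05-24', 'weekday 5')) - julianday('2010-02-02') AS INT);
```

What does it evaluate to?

`weekday 5` advances to the next Friday; 2014-05-24 is a Saturday, so it moves forward to 2014-05-30.
26 days remain in February 2010 after the 2nd (28 − 2).
Full months from March 2010 through April 2014 contribute their day counts.
Then 30 days into May 2014.
Total: 26 + 31 + 30 + 31 + 30 + 31 + 31 + 30 + 31 + 30 + 31 + 31 + 28 + 31 + 30 + 31 + 30 + 31 + 31 + 30 + 31 + 30 + 31 + 31 + 29 + 31 + 30 + 31 + 30 + 31 + 31 + 30 + 31 + 30 + 31 + 31 + 28 + 31 + 30 + 31 + 30 + 31 + 31 + 30 + 31 + 30 + 31 + 31 + 28 + 31 + 30 + 30 = 1578.

1578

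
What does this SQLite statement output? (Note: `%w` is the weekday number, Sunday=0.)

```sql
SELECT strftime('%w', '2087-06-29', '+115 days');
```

First apply '+115 days': 2087-06-29 → 2087-10-22.
2087-10-22 is a Wednesday; with Sunday=0 that is 3.

3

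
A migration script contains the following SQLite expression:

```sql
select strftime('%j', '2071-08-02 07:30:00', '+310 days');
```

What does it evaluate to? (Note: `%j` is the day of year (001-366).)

159

First apply '+310 days': 2071-08-02 07:30:00 → 2072-06-07 07:30:00.
Day-of-year for 2072-06-07: days since 2072-01-01 inclusive = 159, zero-padded to 159.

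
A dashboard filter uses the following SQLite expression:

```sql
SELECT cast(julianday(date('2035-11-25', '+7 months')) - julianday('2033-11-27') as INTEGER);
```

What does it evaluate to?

Adding +7 months to 2035-11-25 gives 2036-06-25.
3 days remain in November 2033 after the 27th (30 − 27).
Full months from December 2033 through May 2036 contribute their day counts.
Then 25 days into June 2036.
Total: 3 + 31 + 31 + 28 + 31 + 30 + 31 + 30 + 31 + 31 + 30 + 31 + 30 + 31 + 31 + 28 + 31 + 30 + 31 + 30 + 31 + 31 + 30 + 31 + 30 + 31 + 31 + 29 + 31 + 30 + 31 + 25 = 941.

941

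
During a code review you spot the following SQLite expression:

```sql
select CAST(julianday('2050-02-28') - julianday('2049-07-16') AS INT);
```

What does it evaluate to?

15 days remain in July 2049 after the 16th (31 − 16).
Full months from August 2049 through January 2050 contribute their day counts.
Then 28 days into February 2050.
Total: 15 + 31 + 30 + 31 + 30 + 31 + 31 + 28 = 227.

227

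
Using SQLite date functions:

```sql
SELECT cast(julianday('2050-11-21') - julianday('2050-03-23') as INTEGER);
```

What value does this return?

243

8 days remain in March 2050 after the 23rd (31 − 23).
Full months from April 2050 through October 2050 contribute their day counts.
Then 21 days into November 2050.
Total: 8 + 30 + 31 + 30 + 31 + 31 + 30 + 31 + 21 = 243.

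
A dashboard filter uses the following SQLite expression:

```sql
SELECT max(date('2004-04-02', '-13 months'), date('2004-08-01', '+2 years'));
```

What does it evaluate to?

2006-08-01

date('2004-04-02', '-13 months') → 2003-03-02.
date('2004-08-01', '+2 years') → 2006-08-01.
Later of the two is 2006-08-01.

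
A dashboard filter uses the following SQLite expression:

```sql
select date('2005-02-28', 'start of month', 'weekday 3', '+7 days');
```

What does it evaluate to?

2005-02-09

`start of month` rewinds 2005-02-28 to 2005-02-01.
`weekday 3` advances to the next Wednesday; 2005-02-01 is a Tuesday, so it moves forward to 2005-02-02.
Advancing 7 more days within February lands on 2005-02-09.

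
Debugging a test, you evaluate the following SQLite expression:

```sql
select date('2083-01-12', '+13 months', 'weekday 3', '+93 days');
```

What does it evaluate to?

2084-05-19

Adding +13 months to 2083-01-12 gives 2084-02-12.
`weekday 3` advances to the next Wednesday; 2084-02-12 is a Saturday, so it moves forward to 2084-02-16.
Applying '+93 days' to 2084-02-16: counting 93 days forward gives 2084-05-19.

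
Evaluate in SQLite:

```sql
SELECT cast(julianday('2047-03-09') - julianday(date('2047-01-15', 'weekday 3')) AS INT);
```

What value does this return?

52

`weekday 3` advances to the next Wednesday; 2047-01-15 is a Tuesday, so it moves forward to 2047-01-16.
15 days remain in January 2047 after the 16th (31 − 16).
February 2047: 28 days.
Then 9 days into March 2047.
Total: 15 + 28 + 9 = 52.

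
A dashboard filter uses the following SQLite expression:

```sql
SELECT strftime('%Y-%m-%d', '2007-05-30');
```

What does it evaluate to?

2007-05-30

`%Y-%m-%d` extracts the ISO date: 2007-05-30.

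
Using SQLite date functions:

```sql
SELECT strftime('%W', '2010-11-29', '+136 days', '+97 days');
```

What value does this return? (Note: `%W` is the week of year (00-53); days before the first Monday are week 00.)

First apply '+136 days', '+97 days': 2010-11-29 → 2011-07-20.
2011-07-20 is a Wednesday. SQLite's %W counts Mondays since the year started; the result is 29.

29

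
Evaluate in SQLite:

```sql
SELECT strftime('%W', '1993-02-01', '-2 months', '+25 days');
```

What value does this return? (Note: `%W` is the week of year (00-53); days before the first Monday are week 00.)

First apply '-2 months', '+25 days': 1993-02-01 → 1992-12-26.
1992-12-26 is a Saturday. SQLite's %W counts Mondays since the year started; the result is 51.

51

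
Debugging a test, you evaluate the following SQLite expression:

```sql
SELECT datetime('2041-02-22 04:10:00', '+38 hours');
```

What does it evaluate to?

2041-02-23 18:10:00

+38 hours from 2041-02-22 04:10:00 is 2041-02-23 18:10:00 (crosses midnight).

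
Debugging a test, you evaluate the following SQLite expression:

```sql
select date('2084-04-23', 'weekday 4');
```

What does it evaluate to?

2084-04-27

`weekday 4` advances to the next Thursday; 2084-04-23 is a Sunday, so it moves forward to 2084-04-27.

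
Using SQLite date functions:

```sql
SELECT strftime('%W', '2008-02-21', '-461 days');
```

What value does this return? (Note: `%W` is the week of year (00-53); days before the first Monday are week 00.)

First apply '-461 days': 2008-02-21 → 2006-11-17.
2006-11-17 is a Friday. SQLite's %W counts Mondays since the year started; the result is 46.

46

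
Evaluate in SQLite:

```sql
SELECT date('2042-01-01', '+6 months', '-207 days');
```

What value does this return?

Adding +6 months to 2042-01-01 gives 2042-07-01.
Applying '-207 days' to 2042-07-01: counting 207 days back gives 2041-12-06.

2041-12-06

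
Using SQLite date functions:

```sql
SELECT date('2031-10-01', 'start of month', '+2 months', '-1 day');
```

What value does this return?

2031-11-30

`start of month` rewinds 2031-10-01 to 2031-10-01.
Adding +2 months to 2031-10-01 gives 2031-12-01.
Going back 1 day from 2031-12-01 reaches 2031-11-30 (last day of November, 30 days).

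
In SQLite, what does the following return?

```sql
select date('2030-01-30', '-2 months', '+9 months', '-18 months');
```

Adding -2 months to 2030-01-30 gives 2029-11-30.
Adding +9 months to 2029-11-30 gives 2030-08-30.
Adding -18 months to 2030-08-30 targets 2029-02-30. February 2029 has only 28 days, so SQLite normalizes the 2-day overflow forward to 2029-03-02.

2029-03-02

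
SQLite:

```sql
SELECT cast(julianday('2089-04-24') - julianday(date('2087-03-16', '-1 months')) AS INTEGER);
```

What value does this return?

Adding -1 month to 2087-03-16 gives 2087-02-16.
12 days remain in February 2087 after the 16th (28 − 16).
Full months from March 2087 through March 2089 contribute their day counts.
Then 24 days into April 2089.
Total: 12 + 31 + 30 + 31 + 30 + 31 + 31 + 30 + 31 + 30 + 31 + 31 + 29 + 31 + 30 + 31 + 30 + 31 + 31 + 30 + 31 + 30 + 31 + 31 + 28 + 31 + 24 = 798.

798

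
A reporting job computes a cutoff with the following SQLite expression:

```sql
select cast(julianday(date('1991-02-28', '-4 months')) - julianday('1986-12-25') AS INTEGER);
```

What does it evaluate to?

Adding -4 months to 1991-02-28 gives 1990-10-28.
6 days remain in December 1986 after the 25th (31 − 25).
Full months from January 1987 through September 1990 contribute their day counts.
Then 28 days into October 1990.
Total: 6 + 31 + 28 + 31 + 30 + 31 + 30 + 31 + 31 + 30 + 31 + 30 + 31 + 31 + 29 + 31 + 30 + 31 + 30 + 31 + 31 + 30 + 31 + 30 + 31 + 31 + 28 + 31 + 30 + 31 + 30 + 31 + 31 + 30 + 31 + 30 + 31 + 31 + 28 + 31 + 30 + 31 + 30 + 31 + 31 + 30 + 28 = 1403.

1403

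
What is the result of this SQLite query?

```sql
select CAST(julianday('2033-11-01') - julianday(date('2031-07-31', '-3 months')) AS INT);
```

Adding -3 months to 2031-07-31 targets 2031-04-31. April 2031 has only 30 days, so SQLite normalizes the 1-day overflow forward to 2031-05-01.
30 days remain in May 2031 after the 1st (31 − 1).
Full months from June 2031 through October 2033 contribute their day counts.
Then 1 day into November 2033.
Total: 30 + 30 + 31 + 31 + 30 + 31 + 30 + 31 + 31 + 29 + 31 + 30 + 31 + 30 + 31 + 31 + 30 + 31 + 30 + 31 + 31 + 28 + 31 + 30 + 31 + 30 + 31 + 31 + 30 + 31 + 1 = 915.

915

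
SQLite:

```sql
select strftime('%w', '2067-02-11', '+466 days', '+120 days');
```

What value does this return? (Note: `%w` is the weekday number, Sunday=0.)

First apply '+466 days', '+120 days': 2067-02-11 → 2068-09-19.
2068-09-19 is a Wednesday; with Sunday=0 that is 3.

3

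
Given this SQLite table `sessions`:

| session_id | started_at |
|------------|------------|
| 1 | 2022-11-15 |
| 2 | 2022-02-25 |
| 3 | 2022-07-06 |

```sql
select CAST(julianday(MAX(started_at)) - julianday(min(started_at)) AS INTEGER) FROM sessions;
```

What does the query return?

MIN = 2022-02-25, MAX = 2022-11-15.
3 days remain in February 2022 after the 25th (28 − 25).
Full months from March 2022 through October 2022 contribute their day counts.
Then 15 days into November 2022.
Total: 3 + 31 + 30 + 31 + 30 + 31 + 31 + 30 + 31 + 15 = 263.

263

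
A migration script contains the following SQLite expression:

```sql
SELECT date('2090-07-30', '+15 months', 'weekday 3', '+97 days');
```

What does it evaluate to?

Adding +15 months to 2090-07-30 gives 2091-10-30.
`weekday 3` advances to the next Wednesday; 2091-10-30 is a Tuesday, so it moves forward to 2091-10-31.
Applying '+97 days' to 2091-10-31: counting 97 days forward gives 2092-02-05.

2092-02-05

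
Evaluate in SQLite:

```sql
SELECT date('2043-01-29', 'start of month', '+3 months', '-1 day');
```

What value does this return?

2043-03-31

`start of month` rewinds 2043-01-29 to 2043-01-01.
Adding +3 months to 2043-01-01 gives 2043-04-01.
Going back 1 day from 2043-04-01 reaches 2043-03-31 (last day of March, 31 days).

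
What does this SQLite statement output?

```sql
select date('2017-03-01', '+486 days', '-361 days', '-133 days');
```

Applying '+486 days' to 2017-03-01: counting 486 days forward gives 2018-06-30.
Applying '-361 days' to 2018-06-30: counting 361 days back gives 2017-07-04.
Applying '-133 days' to 2017-07-04: counting 133 days back gives 2017-02-21.

2017-02-21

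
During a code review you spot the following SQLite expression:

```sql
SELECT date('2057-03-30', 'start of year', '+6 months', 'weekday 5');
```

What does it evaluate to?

`start of year` rewinds 2057-03-30 to 2057-01-01.
Adding +6 months to 2057-01-01 gives 2057-07-01.
`weekday 5` advances to the next Friday; 2057-07-01 is a Sunday, so it moves forward to 2057-07-06.

2057-07-06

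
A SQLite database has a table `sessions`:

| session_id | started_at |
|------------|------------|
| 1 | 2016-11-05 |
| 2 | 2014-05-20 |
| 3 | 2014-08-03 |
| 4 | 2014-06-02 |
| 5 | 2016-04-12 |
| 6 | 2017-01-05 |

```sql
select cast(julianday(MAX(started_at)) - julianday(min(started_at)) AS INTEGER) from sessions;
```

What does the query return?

MIN = 2014-05-20, MAX = 2017-01-05.
11 days remain in May 2014 after the 20th (31 − 20).
Full months from June 2014 through December 2016 contribute their day counts.
Then 5 days into January 2017.
Total: 11 + 30 + 31 + 31 + 30 + 31 + 30 + 31 + 31 + 28 + 31 + 30 + 31 + 30 + 31 + 31 + 30 + 31 + 30 + 31 + 31 + 29 + 31 + 30 + 31 + 30 + 31 + 31 + 30 + 31 + 30 + 31 + 5 = 961.

961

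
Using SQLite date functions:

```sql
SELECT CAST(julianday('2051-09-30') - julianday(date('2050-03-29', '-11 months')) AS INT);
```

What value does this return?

884

Adding -11 months to 2050-03-29 gives 2049-04-29.
1 day remains in April 2049 after the 29th (30 − 29).
Full months from May 2049 through August 2051 contribute their day counts.
Then 30 days into September 2051.
Total: 1 + 31 + 30 + 31 + 31 + 30 + 31 + 30 + 31 + 31 + 28 + 31 + 30 + 31 + 30 + 31 + 31 + 30 + 31 + 30 + 31 + 31 + 28 + 31 + 30 + 31 + 30 + 31 + 31 + 30 = 884.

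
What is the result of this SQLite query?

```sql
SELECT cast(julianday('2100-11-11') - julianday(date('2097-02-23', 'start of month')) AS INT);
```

`start of month` rewinds 2097-02-23 to 2097-02-01.
27 days remain in February 2097 after the 1st (28 − 1).
Full months from March 2097 through October 2100 contribute their day counts.
Then 11 days into November 2100.
Total: 27 + 31 + 30 + 31 + 30 + 31 + 31 + 30 + 31 + 30 + 31 + 31 + 28 + 31 + 30 + 31 + 30 + 31 + 31 + 30 + 31 + 30 + 31 + 31 + 28 + 31 + 30 + 31 + 30 + 31 + 31 + 30 + 31 + 30 + 31 + 31 + 28 + 31 + 30 + 31 + 30 + 31 + 31 + 30 + 31 + 11 = 1378.

1378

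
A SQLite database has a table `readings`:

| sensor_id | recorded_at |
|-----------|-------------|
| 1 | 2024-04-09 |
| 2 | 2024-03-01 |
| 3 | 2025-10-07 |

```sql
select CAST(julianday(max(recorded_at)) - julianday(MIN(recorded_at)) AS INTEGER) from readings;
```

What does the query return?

585

MIN = 2024-03-01, MAX = 2025-10-07.
30 days remain in March 2024 after the 1st (31 − 1).
Full months from April 2024 through September 2025 contribute their day counts.
Then 7 days into October 2025.
Total: 30 + 30 + 31 + 30 + 31 + 31 + 30 + 31 + 30 + 31 + 31 + 28 + 31 + 30 + 31 + 30 + 31 + 31 + 30 + 7 = 585.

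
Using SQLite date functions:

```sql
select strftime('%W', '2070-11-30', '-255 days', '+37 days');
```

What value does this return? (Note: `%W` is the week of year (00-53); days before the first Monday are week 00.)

First apply '-255 days', '+37 days': 2070-11-30 → 2070-04-26.
2070-04-26 is a Saturday. SQLite's %W counts Mondays since the year started; the result is 16.

16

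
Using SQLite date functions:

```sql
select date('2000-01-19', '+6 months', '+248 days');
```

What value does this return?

Adding +6 months to 2000-01-19 gives 2000-07-19.
Applying '+248 days' to 2000-07-19: counting 248 days forward gives 2001-03-24.

2001-03-24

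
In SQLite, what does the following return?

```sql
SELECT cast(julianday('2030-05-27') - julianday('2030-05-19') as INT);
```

8

Both dates are in May 2030: 27 − 19 = 8.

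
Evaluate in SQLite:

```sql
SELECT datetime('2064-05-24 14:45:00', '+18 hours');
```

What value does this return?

+18 hours from 2064-05-24 14:45:00 is 2064-05-25 08:45:00 (crosses midnight).

2064-05-25 08:45:00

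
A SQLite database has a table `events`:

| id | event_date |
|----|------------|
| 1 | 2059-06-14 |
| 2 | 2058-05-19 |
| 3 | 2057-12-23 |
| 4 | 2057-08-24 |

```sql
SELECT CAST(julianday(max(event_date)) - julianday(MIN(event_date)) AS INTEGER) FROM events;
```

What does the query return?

659

MIN = 2057-08-24, MAX = 2059-06-14.
7 days remain in August 2057 after the 24th (31 − 24).
Full months from September 2057 through May 2059 contribute their day counts.
Then 14 days into June 2059.
Total: 7 + 30 + 31 + 30 + 31 + 31 + 28 + 31 + 30 + 31 + 30 + 31 + 31 + 30 + 31 + 30 + 31 + 31 + 28 + 31 + 30 + 31 + 14 = 659.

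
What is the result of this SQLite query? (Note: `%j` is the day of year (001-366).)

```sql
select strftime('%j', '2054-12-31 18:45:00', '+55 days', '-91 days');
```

First apply '+55 days', '-91 days': 2054-12-31 18:45:00 → 2054-11-25 18:45:00.
Day-of-year for 2054-11-25: days since 2054-01-01 inclusive = 329, zero-padded to 329.

329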